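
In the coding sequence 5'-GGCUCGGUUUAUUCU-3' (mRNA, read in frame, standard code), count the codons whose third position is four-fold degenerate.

Codon 1 GGC (Gly): third position 4-fold.
Codon 2 UCG (Ser): third position 4-fold.
Codon 3 GUU (Val): third position 4-fold.
Codon 4 UAU (Tyr): third position 2-fold.
Codon 5 UCU (Ser): third position 4-fold.
Four-fold degenerate third positions: 4.

4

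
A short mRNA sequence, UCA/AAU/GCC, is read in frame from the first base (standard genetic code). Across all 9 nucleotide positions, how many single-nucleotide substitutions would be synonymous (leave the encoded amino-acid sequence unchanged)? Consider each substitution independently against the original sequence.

7

Codon 1 (UCA, Ser): 3 synonymous substitutions.
Codon 2 (AAU, Asn): 1 synonymous substitution.
Codon 3 (GCC, Ala): 3 synonymous substitutions.
Total: 3 + 1 + 3 = 7.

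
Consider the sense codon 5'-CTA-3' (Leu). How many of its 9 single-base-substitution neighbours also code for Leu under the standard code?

4

Position 1: TTA → 1 synonymous.
Position 2: none → 0 synonymous.
Position 3: CTT, CTC, CTG → 3 synonymous.
Total: 1 + 0 + 3 = 4.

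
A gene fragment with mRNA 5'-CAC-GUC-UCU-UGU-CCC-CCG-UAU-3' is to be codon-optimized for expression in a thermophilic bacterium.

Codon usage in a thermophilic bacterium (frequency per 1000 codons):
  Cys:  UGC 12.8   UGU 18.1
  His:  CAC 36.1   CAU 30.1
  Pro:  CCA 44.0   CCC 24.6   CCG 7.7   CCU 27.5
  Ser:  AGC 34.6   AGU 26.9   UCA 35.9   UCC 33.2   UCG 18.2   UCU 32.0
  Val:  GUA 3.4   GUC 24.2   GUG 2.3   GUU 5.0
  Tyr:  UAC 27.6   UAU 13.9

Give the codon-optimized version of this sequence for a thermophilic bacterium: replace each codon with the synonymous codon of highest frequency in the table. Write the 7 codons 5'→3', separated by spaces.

Codon 1 (His): best is CAC at 36.1.
Codon 2 (Val): best is GUC at 24.2.
Codon 3 (Ser): best is UCA at 35.9.
Codon 4 (Cys): best is UGU at 18.1.
Codon 5 (Pro): best is CCA at 44.0.
Codon 6 (Pro): best is CCA at 44.0.
Codon 7 (Tyr): best is UAC at 27.6.

CAC GUC UCA UGU CCA CCA UAC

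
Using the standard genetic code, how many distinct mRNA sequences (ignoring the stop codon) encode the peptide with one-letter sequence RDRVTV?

Arg: 6 codons.
Asp: 2 codons.
Arg: 6 codons.
Val: 4 codons.
Thr: 4 codons.
Val: 4 codons.
6 × 2 × 6 × 4 × 4 × 4 = 4608.

4608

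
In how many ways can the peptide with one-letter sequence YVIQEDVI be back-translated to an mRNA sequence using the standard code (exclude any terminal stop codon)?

Tyr: 2 codons.
Val: 4 codons.
Ile: 3 codons.
Gln: 2 codons.
Glu: 2 codons.
Asp: 2 codons.
Val: 4 codons.
Ile: 3 codons.
2 × 4 × 3 × 2 × 2 × 2 × 4 × 3 = 2304.

2304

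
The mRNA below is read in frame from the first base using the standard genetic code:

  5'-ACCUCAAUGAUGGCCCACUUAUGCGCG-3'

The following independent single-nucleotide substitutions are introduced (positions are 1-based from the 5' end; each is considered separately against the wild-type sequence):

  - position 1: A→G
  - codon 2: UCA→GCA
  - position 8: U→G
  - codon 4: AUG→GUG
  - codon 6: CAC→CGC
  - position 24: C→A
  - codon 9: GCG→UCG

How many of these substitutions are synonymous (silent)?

Codon 1: ACC (Thr) → GCC (Ala) — missense.
Codon 2: UCA (Ser) → GCA (Ala) — missense.
Codon 3: AUG (Met) → AGG (Arg) — missense.
Codon 4: AUG (Met) → GUG (Val) — missense.
Codon 6: CAC (His) → CGC (Arg) — missense.
Codon 8: UGC (Cys) → UGA (Stop) — nonsense.
Codon 9: GCG (Ala) → UCG (Ser) — missense.
Synonymous: 0 of 7.

0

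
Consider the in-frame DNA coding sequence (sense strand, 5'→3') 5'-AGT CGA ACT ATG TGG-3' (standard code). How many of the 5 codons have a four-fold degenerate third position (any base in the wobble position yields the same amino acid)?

2

Codon 1 AGT (Ser): third position 2-fold.
Codon 2 CGA (Arg): third position 4-fold.
Codon 3 ACT (Thr): third position 4-fold.
Codon 4 ATG (Met): third position 1-fold.
Codon 5 TGG (Trp): third position 1-fold.
Four-fold degenerate third positions: 2.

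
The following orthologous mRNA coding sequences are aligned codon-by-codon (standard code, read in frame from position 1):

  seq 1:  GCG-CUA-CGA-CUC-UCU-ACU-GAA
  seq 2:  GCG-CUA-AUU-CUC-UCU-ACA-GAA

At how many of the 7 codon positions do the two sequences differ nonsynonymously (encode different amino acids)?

Codon 1: GCG Ala / GCG Ala — identical.
Codon 2: CUA Leu / CUA Leu — identical.
Codon 3: CGA Arg / AUU Ile — nonsynonymous.
Codon 4: CUC Leu / CUC Leu — identical.
Codon 5: UCU Ser / UCU Ser — identical.
Codon 6: ACU Thr / ACA Thr — synonymous.
Codon 7: GAA Glu / GAA Glu — identical.
Nonsynonymous differences: 1.

1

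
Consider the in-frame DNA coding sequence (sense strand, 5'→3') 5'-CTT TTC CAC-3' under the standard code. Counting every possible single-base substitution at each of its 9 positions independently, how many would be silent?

Codon 1 (CTT, Leu): 3 synonymous substitutions.
Codon 2 (TTC, Phe): 1 synonymous substitution.
Codon 3 (CAC, His): 1 synonymous substitution.
Total: 3 + 1 + 1 = 5.

5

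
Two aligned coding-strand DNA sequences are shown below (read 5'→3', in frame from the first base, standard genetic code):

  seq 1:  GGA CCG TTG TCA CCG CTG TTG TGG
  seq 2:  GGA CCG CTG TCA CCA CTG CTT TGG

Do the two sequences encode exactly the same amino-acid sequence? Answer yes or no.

Codon 1: GGA Gly / GGA Gly — identical.
Codon 2: CCG Pro / CCG Pro — identical.
Codon 3: TTG Leu / CTG Leu — synonymous.
Codon 4: TCA Ser / TCA Ser — identical.
Codon 5: CCG Pro / CCA Pro — synonymous.
Codon 6: CTG Leu / CTG Leu — identical.
Codon 7: TTG Leu / CTT Leu — synonymous.
Codon 8: TGG Trp / TGG Trp — identical.
Nonsynonymous differences: 0 → same protein.

yes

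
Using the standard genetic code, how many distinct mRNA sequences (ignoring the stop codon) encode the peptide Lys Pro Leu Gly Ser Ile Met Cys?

6912

Lys: 2 codons.
Pro: 4 codons.
Leu: 6 codons.
Gly: 4 codons.
Ser: 6 codons.
Ile: 3 codons.
Met: 1 codon.
Cys: 2 codons.
2 × 4 × 6 × 4 × 6 × 3 × 1 × 2 = 6912.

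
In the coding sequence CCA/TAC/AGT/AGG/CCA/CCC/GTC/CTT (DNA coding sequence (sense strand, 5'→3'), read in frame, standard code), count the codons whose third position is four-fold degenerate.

Codon 1 CCA (Pro): third position 4-fold.
Codon 2 TAC (Tyr): third position 2-fold.
Codon 3 AGT (Ser): third position 2-fold.
Codon 4 AGG (Arg): third position 2-fold.
Codon 5 CCA (Pro): third position 4-fold.
Codon 6 CCC (Pro): third position 4-fold.
Codon 7 GTC (Val): third position 4-fold.
Codon 8 CTT (Leu): third position 4-fold.
Four-fold degenerate third positions: 5.

5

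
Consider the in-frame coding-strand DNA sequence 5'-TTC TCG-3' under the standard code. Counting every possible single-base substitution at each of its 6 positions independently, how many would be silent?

4

Codon 1 (TTC, Phe): 1 synonymous substitution.
Codon 2 (TCG, Ser): 3 synonymous substitutions.
Total: 1 + 3 = 4.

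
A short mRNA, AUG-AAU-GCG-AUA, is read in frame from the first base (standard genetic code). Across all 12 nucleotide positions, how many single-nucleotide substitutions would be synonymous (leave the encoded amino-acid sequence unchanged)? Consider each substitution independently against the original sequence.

Codon 1 (AUG, Met): 0 synonymous substitutions.
Codon 2 (AAU, Asn): 1 synonymous substitution.
Codon 3 (GCG, Ala): 3 synonymous substitutions.
Codon 4 (AUA, Ile): 2 synonymous substitutions.
Total: 0 + 1 + 3 + 2 = 6.

6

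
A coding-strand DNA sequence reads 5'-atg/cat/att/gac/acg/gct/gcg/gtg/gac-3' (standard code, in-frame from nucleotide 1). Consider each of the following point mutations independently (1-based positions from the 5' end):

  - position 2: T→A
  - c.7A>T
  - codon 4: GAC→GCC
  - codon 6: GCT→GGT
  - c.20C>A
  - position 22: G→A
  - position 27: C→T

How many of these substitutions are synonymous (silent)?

1

Codon 1: ATG (Met) → AAG (Lys) — missense.
Codon 3: ATT (Ile) → TTT (Phe) — missense.
Codon 4: GAC (Asp) → GCC (Ala) — missense.
Codon 6: GCT (Ala) → GGT (Gly) — missense.
Codon 7: GCG (Ala) → GAG (Glu) — missense.
Codon 8: GTG (Val) → ATG (Met) — missense.
Codon 9: GAC (Asp) → GAT (Asp) — synonymous.
Synonymous: 1 of 7.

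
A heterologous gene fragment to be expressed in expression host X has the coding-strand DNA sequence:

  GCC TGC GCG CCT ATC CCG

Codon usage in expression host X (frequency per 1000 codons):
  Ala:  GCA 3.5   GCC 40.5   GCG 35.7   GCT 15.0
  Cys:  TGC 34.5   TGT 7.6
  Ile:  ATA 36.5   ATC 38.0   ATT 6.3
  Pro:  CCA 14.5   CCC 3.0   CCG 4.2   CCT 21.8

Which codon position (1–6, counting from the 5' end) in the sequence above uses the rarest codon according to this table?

6

Codon 1 GCC (Ala): 40.5 per 1000.
Codon 2 TGC (Cys): 34.5 per 1000.
Codon 3 GCG (Ala): 35.7 per 1000.
Codon 4 CCT (Pro): 21.8 per 1000.
Codon 5 ATC (Ile): 38.0 per 1000.
Codon 6 CCG (Pro): 4.2 per 1000.
Lowest frequency is 4.2 at codon 6.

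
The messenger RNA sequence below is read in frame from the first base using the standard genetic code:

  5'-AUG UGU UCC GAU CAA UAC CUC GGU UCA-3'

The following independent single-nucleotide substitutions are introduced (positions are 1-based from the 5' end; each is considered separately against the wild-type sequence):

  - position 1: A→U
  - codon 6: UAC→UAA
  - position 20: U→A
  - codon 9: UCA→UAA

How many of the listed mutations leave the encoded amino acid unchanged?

Codon 1: AUG (Met) → UUG (Leu) — missense.
Codon 6: UAC (Tyr) → UAA (Stop) — nonsense.
Codon 7: CUC (Leu) → CAC (His) — missense.
Codon 9: UCA (Ser) → UAA (Stop) — nonsense.
Synonymous: 0 of 4.

0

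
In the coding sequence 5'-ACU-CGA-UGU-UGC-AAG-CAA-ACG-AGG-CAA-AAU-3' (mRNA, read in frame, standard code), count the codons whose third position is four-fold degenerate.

Codon 1 ACU (Thr): third position 4-fold.
Codon 2 CGA (Arg): third position 4-fold.
Codon 3 UGU (Cys): third position 2-fold.
Codon 4 UGC (Cys): third position 2-fold.
Codon 5 AAG (Lys): third position 2-fold.
Codon 6 CAA (Gln): third position 2-fold.
Codon 7 ACG (Thr): third position 4-fold.
Codon 8 AGG (Arg): third position 2-fold.
Codon 9 CAA (Gln): third position 2-fold.
Codon 10 AAU (Asn): third position 2-fold.
Four-fold degenerate third positions: 3.

3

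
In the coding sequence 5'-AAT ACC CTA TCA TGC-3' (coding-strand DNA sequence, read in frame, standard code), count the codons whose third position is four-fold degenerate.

3

Codon 1 AAT (Asn): third position 2-fold.
Codon 2 ACC (Thr): third position 4-fold.
Codon 3 CTA (Leu): third position 4-fold.
Codon 4 TCA (Ser): third position 4-fold.
Codon 5 TGC (Cys): third position 2-fold.
Four-fold degenerate third positions: 3.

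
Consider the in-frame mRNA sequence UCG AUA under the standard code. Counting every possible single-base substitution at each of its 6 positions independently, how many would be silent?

5

Codon 1 (UCG, Ser): 3 synonymous substitutions.
Codon 2 (AUA, Ile): 2 synonymous substitutions.
Total: 3 + 2 = 5.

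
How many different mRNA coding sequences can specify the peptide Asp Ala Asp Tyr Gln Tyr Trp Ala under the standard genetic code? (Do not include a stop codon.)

512

Asp: 2 codons.
Ala: 4 codons.
Asp: 2 codons.
Tyr: 2 codons.
Gln: 2 codons.
Tyr: 2 codons.
Trp: 1 codon.
Ala: 4 codons.
2 × 4 × 2 × 2 × 2 × 2 × 1 × 4 = 512.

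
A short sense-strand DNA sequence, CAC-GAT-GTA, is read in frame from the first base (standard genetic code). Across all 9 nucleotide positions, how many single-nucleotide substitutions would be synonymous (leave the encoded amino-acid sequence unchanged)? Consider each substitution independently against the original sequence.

Codon 1 (CAC, His): 1 synonymous substitution.
Codon 2 (GAT, Asp): 1 synonymous substitution.
Codon 3 (GTA, Val): 3 synonymous substitutions.
Total: 1 + 1 + 3 = 5.

5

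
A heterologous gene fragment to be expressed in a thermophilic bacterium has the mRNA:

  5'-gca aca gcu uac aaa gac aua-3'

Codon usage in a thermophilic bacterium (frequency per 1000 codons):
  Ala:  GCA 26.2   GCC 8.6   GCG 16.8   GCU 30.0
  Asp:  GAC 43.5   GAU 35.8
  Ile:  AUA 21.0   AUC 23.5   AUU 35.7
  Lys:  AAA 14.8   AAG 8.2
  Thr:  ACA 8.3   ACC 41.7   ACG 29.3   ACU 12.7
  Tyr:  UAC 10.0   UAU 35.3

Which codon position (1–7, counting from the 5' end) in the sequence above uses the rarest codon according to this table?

Codon 1 GCA (Ala): 26.2 per 1000.
Codon 2 ACA (Thr): 8.3 per 1000.
Codon 3 GCU (Ala): 30.0 per 1000.
Codon 4 UAC (Tyr): 10.0 per 1000.
Codon 5 AAA (Lys): 14.8 per 1000.
Codon 6 GAC (Asp): 43.5 per 1000.
Codon 7 AUA (Ile): 21.0 per 1000.
Lowest frequency is 8.3 at codon 2.

2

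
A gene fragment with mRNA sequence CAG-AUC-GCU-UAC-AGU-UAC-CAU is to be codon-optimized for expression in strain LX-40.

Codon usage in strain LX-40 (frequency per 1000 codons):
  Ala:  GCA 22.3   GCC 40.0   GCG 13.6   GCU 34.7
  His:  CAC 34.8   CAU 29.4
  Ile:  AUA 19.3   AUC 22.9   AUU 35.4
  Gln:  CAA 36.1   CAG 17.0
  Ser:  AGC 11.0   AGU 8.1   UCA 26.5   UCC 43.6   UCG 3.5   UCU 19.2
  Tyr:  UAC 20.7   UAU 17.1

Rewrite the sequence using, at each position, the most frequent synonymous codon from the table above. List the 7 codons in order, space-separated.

CAA AUU GCC UAC UCC UAC CAC

Codon 1 (Gln): best is CAA at 36.1.
Codon 2 (Ile): best is AUU at 35.4.
Codon 3 (Ala): best is GCC at 40.0.
Codon 4 (Tyr): best is UAC at 20.7.
Codon 5 (Ser): best is UCC at 43.6.
Codon 6 (Tyr): best is UAC at 20.7.
Codon 7 (His): best is CAC at 34.8.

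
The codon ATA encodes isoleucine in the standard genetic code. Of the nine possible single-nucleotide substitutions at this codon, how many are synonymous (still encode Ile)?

Position 1: none → 0 synonymous.
Position 2: none → 0 synonymous.
Position 3: ATT, ATC → 2 synonymous.
Total: 0 + 0 + 2 = 2.

2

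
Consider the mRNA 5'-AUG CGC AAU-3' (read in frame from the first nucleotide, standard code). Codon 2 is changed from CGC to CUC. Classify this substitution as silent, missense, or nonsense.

missense

Position 5 falls in codon 2: CGC → Arg.
After the substitution the codon is CUC → Leu.
Arg ≠ Leu, so this is a missense mutation.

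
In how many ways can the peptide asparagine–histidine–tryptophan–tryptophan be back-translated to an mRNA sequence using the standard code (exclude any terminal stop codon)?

Asn: 2 codons.
His: 2 codons.
Trp: 1 codon.
Trp: 1 codon.
2 × 2 × 1 × 1 = 4.

4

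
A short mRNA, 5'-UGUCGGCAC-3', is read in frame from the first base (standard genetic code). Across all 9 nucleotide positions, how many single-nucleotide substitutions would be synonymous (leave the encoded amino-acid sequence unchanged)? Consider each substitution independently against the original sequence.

Codon 1 (UGU, Cys): 1 synonymous substitution.
Codon 2 (CGG, Arg): 4 synonymous substitutions.
Codon 3 (CAC, His): 1 synonymous substitution.
Total: 1 + 4 + 1 = 6.

6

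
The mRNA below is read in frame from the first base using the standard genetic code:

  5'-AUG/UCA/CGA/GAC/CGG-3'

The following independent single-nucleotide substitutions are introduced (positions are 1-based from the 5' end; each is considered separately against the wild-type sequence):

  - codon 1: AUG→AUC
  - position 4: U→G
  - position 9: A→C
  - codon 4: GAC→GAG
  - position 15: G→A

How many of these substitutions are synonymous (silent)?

Codon 1: AUG (Met) → AUC (Ile) — missense.
Codon 2: UCA (Ser) → GCA (Ala) — missense.
Codon 3: CGA (Arg) → CGC (Arg) — synonymous.
Codon 4: GAC (Asp) → GAG (Glu) — missense.
Codon 5: CGG (Arg) → CGA (Arg) — synonymous.
Synonymous: 2 of 5.

2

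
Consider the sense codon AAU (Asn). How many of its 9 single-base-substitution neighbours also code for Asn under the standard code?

1

Position 1: none → 0 synonymous.
Position 2: none → 0 synonymous.
Position 3: AAC → 1 synonymous.
Total: 0 + 0 + 1 = 1.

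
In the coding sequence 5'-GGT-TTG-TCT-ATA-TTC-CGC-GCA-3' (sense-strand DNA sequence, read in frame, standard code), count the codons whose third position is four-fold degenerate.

Codon 1 GGT (Gly): third position 4-fold.
Codon 2 TTG (Leu): third position 2-fold.
Codon 3 TCT (Ser): third position 4-fold.
Codon 4 ATA (Ile): third position 3-fold.
Codon 5 TTC (Phe): third position 2-fold.
Codon 6 CGC (Arg): third position 4-fold.
Codon 7 GCA (Ala): third position 4-fold.
Four-fold degenerate third positions: 4.

4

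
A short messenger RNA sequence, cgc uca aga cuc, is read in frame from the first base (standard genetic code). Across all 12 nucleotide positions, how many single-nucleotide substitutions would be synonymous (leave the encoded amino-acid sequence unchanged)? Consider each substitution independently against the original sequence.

Codon 1 (CGC, Arg): 3 synonymous substitutions.
Codon 2 (UCA, Ser): 3 synonymous substitutions.
Codon 3 (AGA, Arg): 2 synonymous substitutions.
Codon 4 (CUC, Leu): 3 synonymous substitutions.
Total: 3 + 3 + 2 + 3 = 11.

11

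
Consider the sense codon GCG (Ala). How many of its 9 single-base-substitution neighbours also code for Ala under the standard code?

Position 1: none → 0 synonymous.
Position 2: none → 0 synonymous.
Position 3: GCT, GCC, GCA → 3 synonymous.
Total: 0 + 0 + 3 = 3.

3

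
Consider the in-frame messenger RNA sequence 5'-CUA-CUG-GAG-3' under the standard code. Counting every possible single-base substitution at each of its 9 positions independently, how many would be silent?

Codon 1 (CUA, Leu): 4 synonymous substitutions.
Codon 2 (CUG, Leu): 4 synonymous substitutions.
Codon 3 (GAG, Glu): 1 synonymous substitution.
Total: 4 + 4 + 1 = 9.

9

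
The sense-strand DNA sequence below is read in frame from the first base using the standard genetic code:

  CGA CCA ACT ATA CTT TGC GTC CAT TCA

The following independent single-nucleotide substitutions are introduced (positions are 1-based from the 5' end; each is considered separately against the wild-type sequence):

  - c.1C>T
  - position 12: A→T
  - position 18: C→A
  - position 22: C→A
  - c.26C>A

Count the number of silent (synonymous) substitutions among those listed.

Codon 1: CGA (Arg) → TGA (Stop) — nonsense.
Codon 4: ATA (Ile) → ATT (Ile) — synonymous.
Codon 6: TGC (Cys) → TGA (Stop) — nonsense.
Codon 8: CAT (His) → AAT (Asn) — missense.
Codon 9: TCA (Ser) → TAA (Stop) — nonsense.
Synonymous: 1 of 5.

1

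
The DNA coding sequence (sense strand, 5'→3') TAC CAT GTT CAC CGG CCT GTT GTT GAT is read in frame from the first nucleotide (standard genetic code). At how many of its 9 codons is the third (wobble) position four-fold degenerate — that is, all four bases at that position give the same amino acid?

5

Codon 1 TAC (Tyr): third position 2-fold.
Codon 2 CAT (His): third position 2-fold.
Codon 3 GTT (Val): third position 4-fold.
Codon 4 CAC (His): third position 2-fold.
Codon 5 CGG (Arg): third position 4-fold.
Codon 6 CCT (Pro): third position 4-fold.
Codon 7 GTT (Val): third position 4-fold.
Codon 8 GTT (Val): third position 4-fold.
Codon 9 GAT (Asp): third position 2-fold.
Four-fold degenerate third positions: 5.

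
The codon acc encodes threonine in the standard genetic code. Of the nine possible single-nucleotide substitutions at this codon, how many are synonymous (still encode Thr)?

Position 1: none → 0 synonymous.
Position 2: none → 0 synonymous.
Position 3: ACU, ACA, ACG → 3 synonymous.
Total: 0 + 0 + 3 = 3.

3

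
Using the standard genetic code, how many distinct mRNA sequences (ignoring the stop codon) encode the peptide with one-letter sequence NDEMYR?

Asn: 2 codons.
Asp: 2 codons.
Glu: 2 codons.
Met: 1 codon.
Tyr: 2 codons.
Arg: 6 codons.
2 × 2 × 2 × 1 × 2 × 6 = 96.

96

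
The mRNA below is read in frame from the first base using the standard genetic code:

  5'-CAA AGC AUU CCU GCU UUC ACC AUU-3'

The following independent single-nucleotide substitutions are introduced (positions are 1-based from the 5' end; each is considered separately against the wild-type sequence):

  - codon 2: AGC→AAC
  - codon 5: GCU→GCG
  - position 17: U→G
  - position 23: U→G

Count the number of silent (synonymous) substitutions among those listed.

1

Codon 2: AGC (Ser) → AAC (Asn) — missense.
Codon 5: GCU (Ala) → GCG (Ala) — synonymous.
Codon 6: UUC (Phe) → UGC (Cys) — missense.
Codon 8: AUU (Ile) → AGU (Ser) — missense.
Synonymous: 1 of 4.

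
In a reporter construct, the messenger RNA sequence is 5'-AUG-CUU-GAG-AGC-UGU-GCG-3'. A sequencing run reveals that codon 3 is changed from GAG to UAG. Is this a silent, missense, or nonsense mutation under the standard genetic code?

Position 7 falls in codon 3: GAG → Glu.
After the substitution the codon is UAG → Stop.
The new codon is a stop codon, so this is a nonsense mutation.

nonsense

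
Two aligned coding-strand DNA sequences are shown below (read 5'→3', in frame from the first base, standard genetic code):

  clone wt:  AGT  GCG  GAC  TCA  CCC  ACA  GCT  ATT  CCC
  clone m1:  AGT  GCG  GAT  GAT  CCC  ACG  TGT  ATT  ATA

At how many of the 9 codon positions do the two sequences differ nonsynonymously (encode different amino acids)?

3

Codon 1: AGT Ser / AGT Ser — identical.
Codon 2: GCG Ala / GCG Ala — identical.
Codon 3: GAC Asp / GAT Asp — synonymous.
Codon 4: TCA Ser / GAT Asp — nonsynonymous.
Codon 5: CCC Pro / CCC Pro — identical.
Codon 6: ACA Thr / ACG Thr — synonymous.
Codon 7: GCT Ala / TGT Cys — nonsynonymous.
Codon 8: ATT Ile / ATT Ile — identical.
Codon 9: CCC Pro / ATA Ile — nonsynonymous.
Nonsynonymous differences: 3.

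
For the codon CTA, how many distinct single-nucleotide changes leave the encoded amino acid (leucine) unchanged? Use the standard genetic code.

4

Position 1: TTA → 1 synonymous.
Position 2: none → 0 synonymous.
Position 3: CTT, CTC, CTG → 3 synonymous.
Total: 1 + 0 + 3 = 4.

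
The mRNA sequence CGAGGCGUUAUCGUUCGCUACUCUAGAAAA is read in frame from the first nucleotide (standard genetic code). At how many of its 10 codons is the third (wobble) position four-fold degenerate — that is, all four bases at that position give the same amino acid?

Codon 1 CGA (Arg): third position 4-fold.
Codon 2 GGC (Gly): third position 4-fold.
Codon 3 GUU (Val): third position 4-fold.
Codon 4 AUC (Ile): third position 3-fold.
Codon 5 GUU (Val): third position 4-fold.
Codon 6 CGC (Arg): third position 4-fold.
Codon 7 UAC (Tyr): third position 2-fold.
Codon 8 UCU (Ser): third position 4-fold.
Codon 9 AGA (Arg): third position 2-fold.
Codon 10 AAA (Lys): third position 2-fold.
Four-fold degenerate third positions: 6.

6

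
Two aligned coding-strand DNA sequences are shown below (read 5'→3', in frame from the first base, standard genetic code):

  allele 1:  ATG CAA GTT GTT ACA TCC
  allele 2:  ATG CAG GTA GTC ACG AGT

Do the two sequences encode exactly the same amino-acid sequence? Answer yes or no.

yes

Codon 1: ATG Met / ATG Met — identical.
Codon 2: CAA Gln / CAG Gln — synonymous.
Codon 3: GTT Val / GTA Val — synonymous.
Codon 4: GTT Val / GTC Val — synonymous.
Codon 5: ACA Thr / ACG Thr — synonymous.
Codon 6: TCC Ser / AGT Ser — synonymous.
Nonsynonymous differences: 0 → same protein.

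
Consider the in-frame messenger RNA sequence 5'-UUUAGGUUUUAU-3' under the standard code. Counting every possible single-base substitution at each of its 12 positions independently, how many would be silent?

Codon 1 (UUU, Phe): 1 synonymous substitution.
Codon 2 (AGG, Arg): 2 synonymous substitutions.
Codon 3 (UUU, Phe): 1 synonymous substitution.
Codon 4 (UAU, Tyr): 1 synonymous substitution.
Total: 1 + 2 + 1 + 1 = 5.

5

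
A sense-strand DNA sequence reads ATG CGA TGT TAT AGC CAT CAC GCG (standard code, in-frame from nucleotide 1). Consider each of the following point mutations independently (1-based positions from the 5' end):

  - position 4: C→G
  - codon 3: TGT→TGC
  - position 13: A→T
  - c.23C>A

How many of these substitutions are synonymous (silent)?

Codon 2: CGA (Arg) → GGA (Gly) — missense.
Codon 3: TGT (Cys) → TGC (Cys) — synonymous.
Codon 5: AGC (Ser) → TGC (Cys) — missense.
Codon 8: GCG (Ala) → GAG (Glu) — missense.
Synonymous: 1 of 4.

1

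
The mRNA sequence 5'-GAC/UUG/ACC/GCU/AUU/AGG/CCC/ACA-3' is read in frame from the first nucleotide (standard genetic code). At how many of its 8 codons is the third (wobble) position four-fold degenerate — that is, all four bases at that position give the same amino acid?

4

Codon 1 GAC (Asp): third position 2-fold.
Codon 2 UUG (Leu): third position 2-fold.
Codon 3 ACC (Thr): third position 4-fold.
Codon 4 GCU (Ala): third position 4-fold.
Codon 5 AUU (Ile): third position 3-fold.
Codon 6 AGG (Arg): third position 2-fold.
Codon 7 CCC (Pro): third position 4-fold.
Codon 8 ACA (Thr): third position 4-fold.
Four-fold degenerate third positions: 4.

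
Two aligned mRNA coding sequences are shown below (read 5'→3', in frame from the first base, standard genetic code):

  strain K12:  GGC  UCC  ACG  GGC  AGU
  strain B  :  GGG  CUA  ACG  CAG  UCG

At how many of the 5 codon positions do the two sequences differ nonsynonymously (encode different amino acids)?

2

Codon 1: GGC Gly / GGG Gly — synonymous.
Codon 2: UCC Ser / CUA Leu — nonsynonymous.
Codon 3: ACG Thr / ACG Thr — identical.
Codon 4: GGC Gly / CAG Gln — nonsynonymous.
Codon 5: AGU Ser / UCG Ser — synonymous.
Nonsynonymous differences: 2.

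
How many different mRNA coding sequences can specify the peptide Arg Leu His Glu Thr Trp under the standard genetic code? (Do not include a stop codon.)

576

Arg: 6 codons.
Leu: 6 codons.
His: 2 codons.
Glu: 2 codons.
Thr: 4 codons.
Trp: 1 codon.
6 × 6 × 2 × 2 × 4 × 1 = 576.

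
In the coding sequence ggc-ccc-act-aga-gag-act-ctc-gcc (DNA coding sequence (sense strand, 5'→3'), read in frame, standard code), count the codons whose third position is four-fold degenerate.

Codon 1 GGC (Gly): third position 4-fold.
Codon 2 CCC (Pro): third position 4-fold.
Codon 3 ACT (Thr): third position 4-fold.
Codon 4 AGA (Arg): third position 2-fold.
Codon 5 GAG (Glu): third position 2-fold.
Codon 6 ACT (Thr): third position 4-fold.
Codon 7 CTC (Leu): third position 4-fold.
Codon 8 GCC (Ala): third position 4-fold.
Four-fold degenerate third positions: 6.

6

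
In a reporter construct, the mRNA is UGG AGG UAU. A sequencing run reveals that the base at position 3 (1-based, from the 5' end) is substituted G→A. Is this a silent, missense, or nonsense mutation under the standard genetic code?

Position 3 falls in codon 1: UGG → Trp.
After the substitution the codon is UGA → Stop.
The new codon is a stop codon, so this is a nonsense mutation.

nonsense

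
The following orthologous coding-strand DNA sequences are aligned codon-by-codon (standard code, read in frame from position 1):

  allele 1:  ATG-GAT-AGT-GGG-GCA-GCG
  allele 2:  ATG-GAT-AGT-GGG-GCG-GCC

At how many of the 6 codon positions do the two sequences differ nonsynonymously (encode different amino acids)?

0

Codon 1: ATG Met / ATG Met — identical.
Codon 2: GAT Asp / GAT Asp — identical.
Codon 3: AGT Ser / AGT Ser — identical.
Codon 4: GGG Gly / GGG Gly — identical.
Codon 5: GCA Ala / GCG Ala — synonymous.
Codon 6: GCG Ala / GCC Ala — synonymous.
Nonsynonymous differences: 0.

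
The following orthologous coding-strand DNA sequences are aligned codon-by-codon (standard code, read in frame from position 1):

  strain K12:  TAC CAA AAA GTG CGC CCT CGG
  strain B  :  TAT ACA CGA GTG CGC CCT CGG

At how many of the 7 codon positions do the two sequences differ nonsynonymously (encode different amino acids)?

2

Codon 1: TAC Tyr / TAT Tyr — synonymous.
Codon 2: CAA Gln / ACA Thr — nonsynonymous.
Codon 3: AAA Lys / CGA Arg — nonsynonymous.
Codon 4: GTG Val / GTG Val — identical.
Codon 5: CGC Arg / CGC Arg — identical.
Codon 6: CCT Pro / CCT Pro — identical.
Codon 7: CGG Arg / CGG Arg — identical.
Nonsynonymous differences: 2.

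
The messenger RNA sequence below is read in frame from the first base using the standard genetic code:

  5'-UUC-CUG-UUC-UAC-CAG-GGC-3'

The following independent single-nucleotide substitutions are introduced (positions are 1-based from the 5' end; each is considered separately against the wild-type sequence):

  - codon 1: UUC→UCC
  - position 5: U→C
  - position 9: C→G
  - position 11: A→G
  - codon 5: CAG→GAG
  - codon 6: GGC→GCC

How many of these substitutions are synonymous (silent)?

Codon 1: UUC (Phe) → UCC (Ser) — missense.
Codon 2: CUG (Leu) → CCG (Pro) — missense.
Codon 3: UUC (Phe) → UUG (Leu) — missense.
Codon 4: UAC (Tyr) → UGC (Cys) — missense.
Codon 5: CAG (Gln) → GAG (Glu) — missense.
Codon 6: GGC (Gly) → GCC (Ala) — missense.
Synonymous: 0 of 6.

0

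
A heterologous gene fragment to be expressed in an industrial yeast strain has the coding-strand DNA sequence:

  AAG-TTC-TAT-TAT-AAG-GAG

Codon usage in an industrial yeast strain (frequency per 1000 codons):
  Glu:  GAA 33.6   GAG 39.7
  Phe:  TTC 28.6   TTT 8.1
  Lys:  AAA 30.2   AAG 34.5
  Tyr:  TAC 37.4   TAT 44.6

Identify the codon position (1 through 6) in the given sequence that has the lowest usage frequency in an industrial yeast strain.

Codon 1 AAG (Lys): 34.5 per 1000.
Codon 2 TTC (Phe): 28.6 per 1000.
Codon 3 TAT (Tyr): 44.6 per 1000.
Codon 4 TAT (Tyr): 44.6 per 1000.
Codon 5 AAG (Lys): 34.5 per 1000.
Codon 6 GAG (Glu): 39.7 per 1000.
Lowest frequency is 28.6 at codon 2.

2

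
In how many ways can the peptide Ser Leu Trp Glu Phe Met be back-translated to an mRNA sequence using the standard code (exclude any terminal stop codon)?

144

Ser: 6 codons.
Leu: 6 codons.
Trp: 1 codon.
Glu: 2 codons.
Phe: 2 codons.
Met: 1 codon.
6 × 6 × 1 × 2 × 2 × 1 = 144.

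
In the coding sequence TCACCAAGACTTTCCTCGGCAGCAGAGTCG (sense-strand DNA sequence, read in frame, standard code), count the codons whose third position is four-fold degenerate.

Codon 1 TCA (Ser): third position 4-fold.
Codon 2 CCA (Pro): third position 4-fold.
Codon 3 AGA (Arg): third position 2-fold.
Codon 4 CTT (Leu): third position 4-fold.
Codon 5 TCC (Ser): third position 4-fold.
Codon 6 TCG (Ser): third position 4-fold.
Codon 7 GCA (Ala): third position 4-fold.
Codon 8 GCA (Ala): third position 4-fold.
Codon 9 GAG (Glu): third position 2-fold.
Codon 10 TCG (Ser): third position 4-fold.
Four-fold degenerate third positions: 8.

8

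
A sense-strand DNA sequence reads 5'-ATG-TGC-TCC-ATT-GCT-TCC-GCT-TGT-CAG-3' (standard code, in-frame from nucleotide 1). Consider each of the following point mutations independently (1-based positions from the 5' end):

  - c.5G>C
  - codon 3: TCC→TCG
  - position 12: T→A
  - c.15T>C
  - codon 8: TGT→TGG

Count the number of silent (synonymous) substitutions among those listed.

3

Codon 2: TGC (Cys) → TCC (Ser) — missense.
Codon 3: TCC (Ser) → TCG (Ser) — synonymous.
Codon 4: ATT (Ile) → ATA (Ile) — synonymous.
Codon 5: GCT (Ala) → GCC (Ala) — synonymous.
Codon 8: TGT (Cys) → TGG (Trp) — missense.
Synonymous: 3 of 5.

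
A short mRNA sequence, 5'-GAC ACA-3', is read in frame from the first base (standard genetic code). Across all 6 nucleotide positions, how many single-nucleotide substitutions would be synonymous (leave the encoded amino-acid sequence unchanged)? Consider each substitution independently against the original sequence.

4

Codon 1 (GAC, Asp): 1 synonymous substitution.
Codon 2 (ACA, Thr): 3 synonymous substitutions.
Total: 1 + 3 = 4.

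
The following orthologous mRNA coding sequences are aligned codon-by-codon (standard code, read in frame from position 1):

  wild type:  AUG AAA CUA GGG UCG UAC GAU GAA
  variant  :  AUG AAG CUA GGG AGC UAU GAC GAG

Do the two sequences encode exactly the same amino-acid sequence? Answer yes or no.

Codon 1: AUG Met / AUG Met — identical.
Codon 2: AAA Lys / AAG Lys — synonymous.
Codon 3: CUA Leu / CUA Leu — identical.
Codon 4: GGG Gly / GGG Gly — identical.
Codon 5: UCG Ser / AGC Ser — synonymous.
Codon 6: UAC Tyr / UAU Tyr — synonymous.
Codon 7: GAU Asp / GAC Asp — synonymous.
Codon 8: GAA Glu / GAG Glu — synonymous.
Nonsynonymous differences: 0 → same protein.

yes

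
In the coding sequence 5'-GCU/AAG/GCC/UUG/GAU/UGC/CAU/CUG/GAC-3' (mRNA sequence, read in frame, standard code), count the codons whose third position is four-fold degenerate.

3

Codon 1 GCU (Ala): third position 4-fold.
Codon 2 AAG (Lys): third position 2-fold.
Codon 3 GCC (Ala): third position 4-fold.
Codon 4 UUG (Leu): third position 2-fold.
Codon 5 GAU (Asp): third position 2-fold.
Codon 6 UGC (Cys): third position 2-fold.
Codon 7 CAU (His): third position 2-fold.
Codon 8 CUG (Leu): third position 4-fold.
Codon 9 GAC (Asp): third position 2-fold.
Four-fold degenerate third positions: 3.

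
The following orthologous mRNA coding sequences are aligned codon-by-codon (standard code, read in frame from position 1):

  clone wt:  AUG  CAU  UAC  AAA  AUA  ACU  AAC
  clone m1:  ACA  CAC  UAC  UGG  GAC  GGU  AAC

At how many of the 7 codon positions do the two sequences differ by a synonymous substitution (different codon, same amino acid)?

Codon 1: AUG Met / ACA Thr — nonsynonymous.
Codon 2: CAU His / CAC His — synonymous.
Codon 3: UAC Tyr / UAC Tyr — identical.
Codon 4: AAA Lys / UGG Trp — nonsynonymous.
Codon 5: AUA Ile / GAC Asp — nonsynonymous.
Codon 6: ACU Thr / GGU Gly — nonsynonymous.
Codon 7: AAC Asn / AAC Asn — identical.
Synonymous differences: 1.

1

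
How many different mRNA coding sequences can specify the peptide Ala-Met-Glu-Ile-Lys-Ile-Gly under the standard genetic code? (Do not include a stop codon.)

576

Ala: 4 codons.
Met: 1 codon.
Glu: 2 codons.
Ile: 3 codons.
Lys: 2 codons.
Ile: 3 codons.
Gly: 4 codons.
4 × 1 × 2 × 3 × 2 × 3 × 4 = 576.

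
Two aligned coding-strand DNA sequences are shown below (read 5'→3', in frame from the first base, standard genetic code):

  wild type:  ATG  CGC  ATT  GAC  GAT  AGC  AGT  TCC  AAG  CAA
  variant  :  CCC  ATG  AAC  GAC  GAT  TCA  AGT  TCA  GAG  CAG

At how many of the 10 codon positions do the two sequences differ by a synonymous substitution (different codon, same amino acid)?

Codon 1: ATG Met / CCC Pro — nonsynonymous.
Codon 2: CGC Arg / ATG Met — nonsynonymous.
Codon 3: ATT Ile / AAC Asn — nonsynonymous.
Codon 4: GAC Asp / GAC Asp — identical.
Codon 5: GAT Asp / GAT Asp — identical.
Codon 6: AGC Ser / TCA Ser — synonymous.
Codon 7: AGT Ser / AGT Ser — identical.
Codon 8: TCC Ser / TCA Ser — synonymous.
Codon 9: AAG Lys / GAG Glu — nonsynonymous.
Codon 10: CAA Gln / CAG Gln — synonymous.
Synonymous differences: 3.

3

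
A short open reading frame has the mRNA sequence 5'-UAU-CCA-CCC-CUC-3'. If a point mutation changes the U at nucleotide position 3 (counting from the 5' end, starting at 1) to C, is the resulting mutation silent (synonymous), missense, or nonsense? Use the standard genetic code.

Position 3 falls in codon 1: UAU → Tyr.
After the substitution the codon is UAC → Tyr.
Both encode Tyr, so the change is synonymous.

silent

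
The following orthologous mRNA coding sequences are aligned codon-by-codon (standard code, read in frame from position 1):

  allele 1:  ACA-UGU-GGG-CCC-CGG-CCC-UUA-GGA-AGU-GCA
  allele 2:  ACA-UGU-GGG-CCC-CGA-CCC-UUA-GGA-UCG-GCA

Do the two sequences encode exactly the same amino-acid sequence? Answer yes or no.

Codon 1: ACA Thr / ACA Thr — identical.
Codon 2: UGU Cys / UGU Cys — identical.
Codon 3: GGG Gly / GGG Gly — identical.
Codon 4: CCC Pro / CCC Pro — identical.
Codon 5: CGG Arg / CGA Arg — synonymous.
Codon 6: CCC Pro / CCC Pro — identical.
Codon 7: UUA Leu / UUA Leu — identical.
Codon 8: GGA Gly / GGA Gly — identical.
Codon 9: AGU Ser / UCG Ser — synonymous.
Codon 10: GCA Ala / GCA Ala — identical.
Nonsynonymous differences: 0 → same protein.

yes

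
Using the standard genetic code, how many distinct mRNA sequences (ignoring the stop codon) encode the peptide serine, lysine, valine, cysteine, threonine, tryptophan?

Ser: 6 codons.
Lys: 2 codons.
Val: 4 codons.
Cys: 2 codons.
Thr: 4 codons.
Trp: 1 codon.
6 × 2 × 4 × 2 × 4 × 1 = 384.

384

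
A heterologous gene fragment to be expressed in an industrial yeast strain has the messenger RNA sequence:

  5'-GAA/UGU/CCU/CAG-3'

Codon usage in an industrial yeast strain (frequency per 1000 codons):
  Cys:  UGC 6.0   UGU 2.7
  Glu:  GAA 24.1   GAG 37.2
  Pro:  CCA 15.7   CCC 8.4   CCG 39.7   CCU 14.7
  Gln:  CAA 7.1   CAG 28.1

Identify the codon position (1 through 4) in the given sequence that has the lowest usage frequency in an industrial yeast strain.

Codon 1 GAA (Glu): 24.1 per 1000.
Codon 2 UGU (Cys): 2.7 per 1000.
Codon 3 CCU (Pro): 14.7 per 1000.
Codon 4 CAG (Gln): 28.1 per 1000.
Lowest frequency is 2.7 at codon 2.

2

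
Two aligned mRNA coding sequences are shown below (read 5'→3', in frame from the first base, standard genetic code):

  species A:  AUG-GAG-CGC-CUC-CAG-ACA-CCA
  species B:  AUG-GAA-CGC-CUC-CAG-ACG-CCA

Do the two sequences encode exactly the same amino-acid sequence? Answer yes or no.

yes

Codon 1: AUG Met / AUG Met — identical.
Codon 2: GAG Glu / GAA Glu — synonymous.
Codon 3: CGC Arg / CGC Arg — identical.
Codon 4: CUC Leu / CUC Leu — identical.
Codon 5: CAG Gln / CAG Gln — identical.
Codon 6: ACA Thr / ACG Thr — synonymous.
Codon 7: CCA Pro / CCA Pro — identical.
Nonsynonymous differences: 0 → same protein.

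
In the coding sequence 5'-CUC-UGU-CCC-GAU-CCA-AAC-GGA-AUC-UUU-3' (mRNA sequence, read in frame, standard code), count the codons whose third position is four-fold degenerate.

Codon 1 CUC (Leu): third position 4-fold.
Codon 2 UGU (Cys): third position 2-fold.
Codon 3 CCC (Pro): third position 4-fold.
Codon 4 GAU (Asp): third position 2-fold.
Codon 5 CCA (Pro): third position 4-fold.
Codon 6 AAC (Asn): third position 2-fold.
Codon 7 GGA (Gly): third position 4-fold.
Codon 8 AUC (Ile): third position 3-fold.
Codon 9 UUU (Phe): third position 2-fold.
Four-fold degenerate third positions: 4.

4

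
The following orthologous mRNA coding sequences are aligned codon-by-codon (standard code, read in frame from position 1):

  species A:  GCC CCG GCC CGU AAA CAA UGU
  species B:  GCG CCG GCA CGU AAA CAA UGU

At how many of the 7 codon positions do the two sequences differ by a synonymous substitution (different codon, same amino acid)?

Codon 1: GCC Ala / GCG Ala — synonymous.
Codon 2: CCG Pro / CCG Pro — identical.
Codon 3: GCC Ala / GCA Ala — synonymous.
Codon 4: CGU Arg / CGU Arg — identical.
Codon 5: AAA Lys / AAA Lys — identical.
Codon 6: CAA Gln / CAA Gln — identical.
Codon 7: UGU Cys / UGU Cys — identical.
Synonymous differences: 2.

2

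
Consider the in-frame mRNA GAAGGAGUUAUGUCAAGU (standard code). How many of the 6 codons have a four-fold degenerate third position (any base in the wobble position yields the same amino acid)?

3

Codon 1 GAA (Glu): third position 2-fold.
Codon 2 GGA (Gly): third position 4-fold.
Codon 3 GUU (Val): third position 4-fold.
Codon 4 AUG (Met): third position 1-fold.
Codon 5 UCA (Ser): third position 4-fold.
Codon 6 AGU (Ser): third position 2-fold.
Four-fold degenerate third positions: 3.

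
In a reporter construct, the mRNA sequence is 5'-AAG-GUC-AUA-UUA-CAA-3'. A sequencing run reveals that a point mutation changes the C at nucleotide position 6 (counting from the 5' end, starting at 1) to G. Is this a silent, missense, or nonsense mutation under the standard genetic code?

silent

Position 6 falls in codon 2: GUC → Val.
After the substitution the codon is GUG → Val.
Both encode Val, so the change is synonymous.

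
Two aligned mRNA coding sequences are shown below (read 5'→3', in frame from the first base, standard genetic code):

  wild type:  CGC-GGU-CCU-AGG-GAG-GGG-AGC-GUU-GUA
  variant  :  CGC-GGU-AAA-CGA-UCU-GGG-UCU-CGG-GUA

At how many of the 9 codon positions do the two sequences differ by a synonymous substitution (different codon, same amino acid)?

2

Codon 1: CGC Arg / CGC Arg — identical.
Codon 2: GGU Gly / GGU Gly — identical.
Codon 3: CCU Pro / AAA Lys — nonsynonymous.
Codon 4: AGG Arg / CGA Arg — synonymous.
Codon 5: GAG Glu / UCU Ser — nonsynonymous.
Codon 6: GGG Gly / GGG Gly — identical.
Codon 7: AGC Ser / UCU Ser — synonymous.
Codon 8: GUU Val / CGG Arg — nonsynonymous.
Codon 9: GUA Val / GUA Val — identical.
Synonymous differences: 2.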